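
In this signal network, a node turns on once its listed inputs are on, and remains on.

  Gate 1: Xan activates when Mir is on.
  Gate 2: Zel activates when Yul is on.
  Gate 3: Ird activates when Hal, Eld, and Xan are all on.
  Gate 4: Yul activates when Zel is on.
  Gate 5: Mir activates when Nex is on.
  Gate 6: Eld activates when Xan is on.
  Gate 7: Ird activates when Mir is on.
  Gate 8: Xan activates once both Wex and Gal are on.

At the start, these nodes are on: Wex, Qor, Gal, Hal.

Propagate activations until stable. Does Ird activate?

Gate 8: Wex and Gal on → Xan on.
Xan is on, so Eld activates (Gate 6).
Gate 3: Hal, Eld, and Xan on → Ird on.

Yes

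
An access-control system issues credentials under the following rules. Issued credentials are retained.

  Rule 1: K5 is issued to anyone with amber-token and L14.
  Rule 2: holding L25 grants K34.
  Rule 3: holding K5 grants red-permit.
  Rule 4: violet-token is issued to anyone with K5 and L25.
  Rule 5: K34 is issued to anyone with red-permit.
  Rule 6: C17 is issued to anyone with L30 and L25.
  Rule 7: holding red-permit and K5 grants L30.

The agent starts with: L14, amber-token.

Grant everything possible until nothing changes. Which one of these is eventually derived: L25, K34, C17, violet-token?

K34

Holding amber-token and L14 grants K5 (Rule 1).
Holding K5 grants red-permit (Rule 3).
Holding red-permit grants K34 (Rule 5).
No rule produces L25, and it is not given. C17 would need L30 and L25 (Rule 6), but L25 is never granted. violet-token would need K5 and L25 (Rule 4), but L25 is never granted.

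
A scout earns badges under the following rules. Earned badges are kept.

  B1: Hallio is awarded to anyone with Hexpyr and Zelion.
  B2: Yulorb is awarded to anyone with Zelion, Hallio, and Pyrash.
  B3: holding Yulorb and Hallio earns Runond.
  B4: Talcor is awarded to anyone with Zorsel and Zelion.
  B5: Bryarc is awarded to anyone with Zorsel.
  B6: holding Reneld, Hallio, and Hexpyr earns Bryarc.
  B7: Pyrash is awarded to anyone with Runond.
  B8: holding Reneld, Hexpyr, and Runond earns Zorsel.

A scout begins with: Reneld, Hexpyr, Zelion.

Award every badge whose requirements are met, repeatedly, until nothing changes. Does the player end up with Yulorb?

No

Yulorb would need Zelion, Hallio, and Pyrash (B2), but Pyrash is never earned.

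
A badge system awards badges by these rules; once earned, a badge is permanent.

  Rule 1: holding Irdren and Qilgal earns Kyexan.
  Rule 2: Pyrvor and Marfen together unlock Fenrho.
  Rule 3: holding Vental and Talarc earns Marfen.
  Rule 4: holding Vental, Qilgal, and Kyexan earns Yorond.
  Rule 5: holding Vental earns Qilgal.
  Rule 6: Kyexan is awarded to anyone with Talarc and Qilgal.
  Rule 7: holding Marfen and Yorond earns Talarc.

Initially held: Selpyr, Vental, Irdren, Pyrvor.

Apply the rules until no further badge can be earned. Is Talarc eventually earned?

No

Talarc would need Marfen and Yorond (Rule 7), but Marfen is never earned.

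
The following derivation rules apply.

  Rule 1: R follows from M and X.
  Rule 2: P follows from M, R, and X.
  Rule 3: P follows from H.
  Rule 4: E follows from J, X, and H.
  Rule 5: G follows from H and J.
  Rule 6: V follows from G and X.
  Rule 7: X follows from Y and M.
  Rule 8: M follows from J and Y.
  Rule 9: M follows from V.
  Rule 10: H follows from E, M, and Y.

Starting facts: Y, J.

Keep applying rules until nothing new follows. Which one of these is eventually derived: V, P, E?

J and Y hold, so M follows (Rule 8).
Y and M hold, so X follows (Rule 7).
From M and X, Rule 1 gives R.
M, R, and X hold, so P follows (Rule 2).
E would need J, X, and H (Rule 4), but H is never established. V would need G and X (Rule 6), but G is never established.

P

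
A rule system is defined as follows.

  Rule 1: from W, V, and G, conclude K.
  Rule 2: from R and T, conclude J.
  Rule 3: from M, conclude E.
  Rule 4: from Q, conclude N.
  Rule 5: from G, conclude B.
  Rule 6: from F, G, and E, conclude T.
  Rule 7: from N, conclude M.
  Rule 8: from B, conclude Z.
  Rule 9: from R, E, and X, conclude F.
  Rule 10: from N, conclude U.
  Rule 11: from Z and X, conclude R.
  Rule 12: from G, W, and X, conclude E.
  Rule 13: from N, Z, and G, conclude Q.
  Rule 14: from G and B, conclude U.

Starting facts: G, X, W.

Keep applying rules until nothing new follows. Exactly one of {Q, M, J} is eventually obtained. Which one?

J

From G, Rule 5 gives B.
From G, W, and X, Rule 12 gives E.
B holds, so Z follows (Rule 8).
From Z and X, Rule 11 gives R.
R, E, and X hold, so F follows (Rule 9).
From F, G, and E, Rule 6 gives T.
From R and T, Rule 2 gives J.
Q would need N, Z, and G (Rule 13), but N is never established. M would need N (Rule 7), but N is never established.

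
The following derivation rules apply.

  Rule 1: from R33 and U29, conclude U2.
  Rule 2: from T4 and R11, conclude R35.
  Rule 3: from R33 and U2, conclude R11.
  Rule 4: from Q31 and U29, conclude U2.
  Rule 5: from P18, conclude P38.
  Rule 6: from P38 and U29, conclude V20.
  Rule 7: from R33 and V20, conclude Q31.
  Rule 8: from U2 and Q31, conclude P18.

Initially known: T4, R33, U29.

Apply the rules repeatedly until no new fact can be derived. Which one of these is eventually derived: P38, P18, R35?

R35

From R33 and U29, Rule 1 gives U2.
R33 and U2 hold, so R11 follows (Rule 3).
From T4 and R11, Rule 2 gives R35.
P18 would need U2 and Q31 (Rule 8), but Q31 is never established. P38 would need P18 (Rule 5), but P18 is never established.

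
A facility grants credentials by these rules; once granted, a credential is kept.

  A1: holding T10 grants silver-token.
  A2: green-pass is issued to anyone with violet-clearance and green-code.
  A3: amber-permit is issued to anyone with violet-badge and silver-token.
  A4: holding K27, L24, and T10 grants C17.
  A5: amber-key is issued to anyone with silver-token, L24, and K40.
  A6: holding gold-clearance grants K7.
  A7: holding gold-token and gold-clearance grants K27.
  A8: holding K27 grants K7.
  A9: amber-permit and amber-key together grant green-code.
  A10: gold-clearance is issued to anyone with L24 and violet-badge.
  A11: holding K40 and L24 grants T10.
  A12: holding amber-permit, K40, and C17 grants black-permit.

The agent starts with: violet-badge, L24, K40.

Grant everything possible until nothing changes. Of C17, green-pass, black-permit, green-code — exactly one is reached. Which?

green-code

Holding K40 and L24 grants T10 (A11).
Holding T10 grants silver-token (A1).
Holding violet-badge and silver-token grants amber-permit (A3).
Holding silver-token, L24, and K40 grants amber-key (A5).
Holding amber-permit and amber-key grants green-code (A9).
C17 would need K27, L24, and T10 (A4), but K27 is never granted. black-permit would need amber-permit, K40, and C17 (A12), but C17 is never granted. green-pass would need violet-clearance and green-code (A2), but violet-clearance is never granted.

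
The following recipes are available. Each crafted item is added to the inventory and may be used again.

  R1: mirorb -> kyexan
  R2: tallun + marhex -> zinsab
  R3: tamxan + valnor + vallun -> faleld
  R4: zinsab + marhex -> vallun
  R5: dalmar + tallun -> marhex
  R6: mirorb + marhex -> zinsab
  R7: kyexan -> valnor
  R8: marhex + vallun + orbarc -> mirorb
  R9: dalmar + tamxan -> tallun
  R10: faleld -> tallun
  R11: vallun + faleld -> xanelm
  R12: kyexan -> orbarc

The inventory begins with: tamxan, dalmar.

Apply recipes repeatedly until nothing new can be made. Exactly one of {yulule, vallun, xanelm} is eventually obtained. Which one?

dalmar + tamxan -> tallun (R9).
Using R5, dalmar and tallun make marhex.
Using R2, tallun and marhex make zinsab.
Using R4, zinsab and marhex make vallun.
No rule produces yulule, and it is not given. xanelm would need vallun and faleld (R11), but faleld is never obtained.

vallun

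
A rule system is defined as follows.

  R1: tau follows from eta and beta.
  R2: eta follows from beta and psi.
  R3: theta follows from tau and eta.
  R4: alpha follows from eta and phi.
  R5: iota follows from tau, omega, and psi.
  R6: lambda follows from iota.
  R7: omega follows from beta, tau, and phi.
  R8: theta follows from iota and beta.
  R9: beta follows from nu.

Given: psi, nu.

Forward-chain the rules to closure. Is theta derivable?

Yes

nu holds, so beta follows (R9).
beta and psi hold, so eta follows (R2).
From eta and beta, R1 gives tau.
From tau and eta, R3 gives theta.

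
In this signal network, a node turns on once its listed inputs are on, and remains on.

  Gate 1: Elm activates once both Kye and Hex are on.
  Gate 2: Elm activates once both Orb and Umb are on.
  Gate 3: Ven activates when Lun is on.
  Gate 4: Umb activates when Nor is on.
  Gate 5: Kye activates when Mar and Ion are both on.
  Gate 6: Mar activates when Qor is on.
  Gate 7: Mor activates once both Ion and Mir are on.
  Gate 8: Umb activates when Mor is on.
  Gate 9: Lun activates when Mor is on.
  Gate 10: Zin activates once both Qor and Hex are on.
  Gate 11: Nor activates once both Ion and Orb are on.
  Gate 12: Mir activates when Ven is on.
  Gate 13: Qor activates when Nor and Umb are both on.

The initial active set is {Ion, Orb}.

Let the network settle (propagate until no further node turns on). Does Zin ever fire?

Zin would need Qor and Hex (Gate 10), but Hex never turns on.

No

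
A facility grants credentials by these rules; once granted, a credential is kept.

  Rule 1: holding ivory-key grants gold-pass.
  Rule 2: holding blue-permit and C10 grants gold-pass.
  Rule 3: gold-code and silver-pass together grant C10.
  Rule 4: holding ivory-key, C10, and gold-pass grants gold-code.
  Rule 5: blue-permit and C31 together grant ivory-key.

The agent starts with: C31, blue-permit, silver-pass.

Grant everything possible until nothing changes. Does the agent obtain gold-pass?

Holding blue-permit and C31 grants ivory-key (Rule 5).
Holding ivory-key grants gold-pass (Rule 1).

Yes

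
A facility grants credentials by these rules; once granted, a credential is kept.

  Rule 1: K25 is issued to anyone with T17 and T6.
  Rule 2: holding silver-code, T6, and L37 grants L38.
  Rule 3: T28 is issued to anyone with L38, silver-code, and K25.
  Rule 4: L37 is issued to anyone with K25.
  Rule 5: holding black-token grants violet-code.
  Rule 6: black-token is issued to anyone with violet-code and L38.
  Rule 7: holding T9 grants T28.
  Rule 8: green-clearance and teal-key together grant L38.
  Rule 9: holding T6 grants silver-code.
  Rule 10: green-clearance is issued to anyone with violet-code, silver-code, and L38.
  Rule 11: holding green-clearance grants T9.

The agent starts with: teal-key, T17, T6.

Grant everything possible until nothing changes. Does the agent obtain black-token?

black-token would need violet-code and L38 (Rule 6), but violet-code is never granted.

No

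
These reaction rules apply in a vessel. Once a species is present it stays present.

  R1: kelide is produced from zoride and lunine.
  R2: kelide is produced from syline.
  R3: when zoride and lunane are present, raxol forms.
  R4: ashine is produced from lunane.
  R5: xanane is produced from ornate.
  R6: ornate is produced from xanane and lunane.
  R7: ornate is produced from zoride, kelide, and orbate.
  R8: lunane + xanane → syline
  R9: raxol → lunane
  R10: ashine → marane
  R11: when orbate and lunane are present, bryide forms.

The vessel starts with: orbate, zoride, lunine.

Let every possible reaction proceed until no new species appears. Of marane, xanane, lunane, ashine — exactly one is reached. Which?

zoride and lunine present → kelide forms (R1).
zoride, kelide, and orbate present → ornate forms (R7).
ornate present → xanane forms (R5).
lunane would need raxol (R9), but raxol never forms. ashine would need lunane (R4), but lunane never forms. marane would need ashine (R10), but ashine never forms.

xanane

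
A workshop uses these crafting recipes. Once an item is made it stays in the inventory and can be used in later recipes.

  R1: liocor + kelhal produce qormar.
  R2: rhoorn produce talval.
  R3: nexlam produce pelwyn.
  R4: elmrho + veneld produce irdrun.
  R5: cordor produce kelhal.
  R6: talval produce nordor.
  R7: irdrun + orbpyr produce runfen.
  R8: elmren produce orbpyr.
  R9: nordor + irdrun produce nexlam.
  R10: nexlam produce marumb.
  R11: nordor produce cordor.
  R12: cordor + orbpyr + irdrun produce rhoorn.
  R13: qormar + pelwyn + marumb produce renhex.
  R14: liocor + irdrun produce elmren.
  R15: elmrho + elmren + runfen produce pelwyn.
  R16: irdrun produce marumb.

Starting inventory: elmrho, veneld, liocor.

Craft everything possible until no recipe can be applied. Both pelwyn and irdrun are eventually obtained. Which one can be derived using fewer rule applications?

irdrun: elmrho + veneld → irdrun (R4). [1 rule application]
pelwyn: Using R4, elmrho and veneld make irdrun. liocor + irdrun → elmren (R14). Using R8, elmren makes orbpyr. irdrun + orbpyr → runfen (R7). elmrho + elmren + runfen → pelwyn (R15). [5 rule applications]
irdrun needs fewer.

irdrun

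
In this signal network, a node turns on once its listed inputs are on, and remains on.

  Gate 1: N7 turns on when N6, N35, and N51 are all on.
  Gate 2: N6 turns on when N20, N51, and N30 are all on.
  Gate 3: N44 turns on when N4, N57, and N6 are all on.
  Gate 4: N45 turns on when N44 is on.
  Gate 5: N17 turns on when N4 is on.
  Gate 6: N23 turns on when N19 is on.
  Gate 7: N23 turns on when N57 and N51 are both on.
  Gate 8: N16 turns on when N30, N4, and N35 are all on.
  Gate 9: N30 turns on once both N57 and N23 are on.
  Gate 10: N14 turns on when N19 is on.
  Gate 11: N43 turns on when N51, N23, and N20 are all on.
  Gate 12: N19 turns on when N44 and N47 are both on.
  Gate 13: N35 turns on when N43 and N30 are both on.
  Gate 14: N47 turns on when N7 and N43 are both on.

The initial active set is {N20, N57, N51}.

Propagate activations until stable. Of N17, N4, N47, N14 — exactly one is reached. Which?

N47

Gate 7: N57 and N51 on → N23 on.
Gate 11: N51, N23, and N20 on → N43 on.
N57 and N23 are on, so N30 turns on (Gate 9).
Gate 13: N43 and N30 on → N35 on.
Gate 2: N20, N51, and N30 on → N6 on.
N6, N35, and N51 are on, so N7 turns on (Gate 1).
Gate 14: N7 and N43 on → N47 on.
No rule produces N4, and it is not given. N14 would need N19 (Gate 10), but N19 never turns on. N17 would need N4 (Gate 5), but N4 never turns on.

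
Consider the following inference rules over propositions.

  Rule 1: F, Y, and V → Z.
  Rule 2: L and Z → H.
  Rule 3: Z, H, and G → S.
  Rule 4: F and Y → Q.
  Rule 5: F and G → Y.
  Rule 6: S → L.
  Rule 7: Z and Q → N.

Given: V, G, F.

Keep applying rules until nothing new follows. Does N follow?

From F and G, Rule 5 gives Y.
F and Y hold, so Q follows (Rule 4).
From F, Y, and V, Rule 1 gives Z.
Z and Q hold, so N follows (Rule 7).

Yes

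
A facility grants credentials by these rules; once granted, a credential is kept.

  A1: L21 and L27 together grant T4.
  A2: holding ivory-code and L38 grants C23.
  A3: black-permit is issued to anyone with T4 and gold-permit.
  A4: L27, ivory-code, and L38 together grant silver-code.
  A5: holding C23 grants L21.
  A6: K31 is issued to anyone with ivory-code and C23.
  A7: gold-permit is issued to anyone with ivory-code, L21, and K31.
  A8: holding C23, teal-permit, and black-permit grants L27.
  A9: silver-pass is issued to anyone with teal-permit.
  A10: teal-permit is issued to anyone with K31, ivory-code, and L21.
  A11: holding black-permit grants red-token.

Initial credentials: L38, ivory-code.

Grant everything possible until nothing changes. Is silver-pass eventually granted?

Holding ivory-code and L38 grants C23 (A2).
Holding C23 grants L21 (A5).
Holding ivory-code and C23 grants K31 (A6).
Holding K31, ivory-code, and L21 grants teal-permit (A10).
Holding teal-permit grants silver-pass (A9).

Yes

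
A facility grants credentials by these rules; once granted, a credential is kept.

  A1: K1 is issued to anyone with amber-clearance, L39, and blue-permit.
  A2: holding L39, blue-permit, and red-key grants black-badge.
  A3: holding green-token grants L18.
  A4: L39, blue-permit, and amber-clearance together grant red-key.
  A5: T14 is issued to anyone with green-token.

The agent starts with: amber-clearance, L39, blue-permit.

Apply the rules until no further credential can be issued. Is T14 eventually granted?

No

T14 would need green-token (A5), but green-token is never granted.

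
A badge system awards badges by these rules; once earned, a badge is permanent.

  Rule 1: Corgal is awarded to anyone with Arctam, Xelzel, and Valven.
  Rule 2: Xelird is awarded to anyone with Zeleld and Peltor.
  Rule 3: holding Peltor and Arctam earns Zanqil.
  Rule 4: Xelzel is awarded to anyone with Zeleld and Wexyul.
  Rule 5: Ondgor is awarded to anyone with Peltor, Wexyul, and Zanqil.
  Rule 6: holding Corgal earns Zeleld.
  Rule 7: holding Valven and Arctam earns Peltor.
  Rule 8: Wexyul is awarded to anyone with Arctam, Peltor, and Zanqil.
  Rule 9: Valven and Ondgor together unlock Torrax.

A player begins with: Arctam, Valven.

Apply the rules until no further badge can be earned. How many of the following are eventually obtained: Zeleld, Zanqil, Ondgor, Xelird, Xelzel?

With Valven and Arctam, Peltor is earned (Rule 7).
With Peltor and Arctam, Zanqil is earned (Rule 3).
With Arctam, Peltor, and Zanqil, Wexyul is earned (Rule 8).
With Peltor, Wexyul, and Zanqil, Ondgor is earned (Rule 5).
Zeleld would need Corgal (Rule 6), but Corgal is never earned.
Zanqil: reached.
Ondgor: reached.
Xelird would need Zeleld and Peltor (Rule 2), but Zeleld is never earned.
Xelzel would need Zeleld and Wexyul (Rule 4), but Zeleld is never earned.
Reached: Zanqil and Ondgor — 2 of the 5.

2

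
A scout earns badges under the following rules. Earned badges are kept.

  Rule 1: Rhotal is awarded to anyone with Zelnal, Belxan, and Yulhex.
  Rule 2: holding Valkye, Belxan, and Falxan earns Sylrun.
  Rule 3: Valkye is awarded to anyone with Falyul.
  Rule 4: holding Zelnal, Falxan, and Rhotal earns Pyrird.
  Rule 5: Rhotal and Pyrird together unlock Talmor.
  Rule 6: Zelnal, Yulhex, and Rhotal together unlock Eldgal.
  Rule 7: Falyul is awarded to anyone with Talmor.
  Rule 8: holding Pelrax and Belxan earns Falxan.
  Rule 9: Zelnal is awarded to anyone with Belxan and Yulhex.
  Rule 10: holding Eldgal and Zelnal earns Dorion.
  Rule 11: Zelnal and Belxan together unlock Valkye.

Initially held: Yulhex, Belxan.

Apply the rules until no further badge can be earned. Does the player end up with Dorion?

With Belxan and Yulhex, Zelnal is earned (Rule 9).
With Zelnal, Belxan, and Yulhex, Rhotal is earned (Rule 1).
With Zelnal, Yulhex, and Rhotal, Eldgal is earned (Rule 6).
With Eldgal and Zelnal, Dorion is earned (Rule 10).

Yes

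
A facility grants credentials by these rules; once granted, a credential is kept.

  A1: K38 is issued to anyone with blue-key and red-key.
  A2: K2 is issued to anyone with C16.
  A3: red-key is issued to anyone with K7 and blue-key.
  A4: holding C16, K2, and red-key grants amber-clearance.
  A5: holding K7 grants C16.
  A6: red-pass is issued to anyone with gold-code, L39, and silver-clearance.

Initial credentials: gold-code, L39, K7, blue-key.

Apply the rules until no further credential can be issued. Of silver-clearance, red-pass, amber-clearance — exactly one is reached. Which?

amber-clearance

Holding K7 grants C16 (A5).
Holding K7 and blue-key grants red-key (A3).
Holding C16 grants K2 (A2).
Holding C16, K2, and red-key grants amber-clearance (A4).
No rule produces silver-clearance, and it is not given. red-pass would need gold-code, L39, and silver-clearance (A6), but silver-clearance is never granted.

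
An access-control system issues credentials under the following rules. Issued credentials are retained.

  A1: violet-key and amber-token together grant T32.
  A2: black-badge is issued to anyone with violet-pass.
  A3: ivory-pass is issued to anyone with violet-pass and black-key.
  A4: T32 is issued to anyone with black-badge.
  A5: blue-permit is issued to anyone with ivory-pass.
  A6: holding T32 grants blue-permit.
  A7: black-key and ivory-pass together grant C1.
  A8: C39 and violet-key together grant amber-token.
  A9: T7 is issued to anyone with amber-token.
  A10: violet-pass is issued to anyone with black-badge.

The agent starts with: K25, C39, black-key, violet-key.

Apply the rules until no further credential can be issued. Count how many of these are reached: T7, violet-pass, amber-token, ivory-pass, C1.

Holding C39 and violet-key grants amber-token (A8).
Holding amber-token grants T7 (A9).
T7: reached.
violet-pass would need black-badge (A10), but black-badge is never granted.
amber-token: reached.
ivory-pass would need violet-pass and black-key (A3), but violet-pass is never granted.
C1 would need black-key and ivory-pass (A7), but ivory-pass is never granted.
Reached: T7 and amber-token — 2 of the 5.

2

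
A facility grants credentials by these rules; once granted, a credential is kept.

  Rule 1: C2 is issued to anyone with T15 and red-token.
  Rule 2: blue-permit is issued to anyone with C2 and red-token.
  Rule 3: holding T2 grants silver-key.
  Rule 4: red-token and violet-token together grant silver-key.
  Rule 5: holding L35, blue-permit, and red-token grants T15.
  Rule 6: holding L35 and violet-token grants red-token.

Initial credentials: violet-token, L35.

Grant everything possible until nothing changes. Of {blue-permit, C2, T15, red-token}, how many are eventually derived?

Holding L35 and violet-token grants red-token (Rule 6).
blue-permit would need C2 and red-token (Rule 2), but C2 is never granted.
C2 would need T15 and red-token (Rule 1), but T15 is never granted.
T15 would need L35, blue-permit, and red-token (Rule 5), but blue-permit is never granted.
red-token: reached.
Reached: red-token — 1 of the 4.

1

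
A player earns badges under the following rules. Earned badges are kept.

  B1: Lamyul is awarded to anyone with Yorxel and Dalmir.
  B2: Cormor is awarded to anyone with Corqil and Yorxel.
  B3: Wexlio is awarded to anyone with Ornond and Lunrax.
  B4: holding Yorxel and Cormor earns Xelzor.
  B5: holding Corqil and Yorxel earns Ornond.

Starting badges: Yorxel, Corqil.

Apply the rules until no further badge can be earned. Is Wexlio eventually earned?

Wexlio would need Ornond and Lunrax (B3), but Lunrax is never earned.

No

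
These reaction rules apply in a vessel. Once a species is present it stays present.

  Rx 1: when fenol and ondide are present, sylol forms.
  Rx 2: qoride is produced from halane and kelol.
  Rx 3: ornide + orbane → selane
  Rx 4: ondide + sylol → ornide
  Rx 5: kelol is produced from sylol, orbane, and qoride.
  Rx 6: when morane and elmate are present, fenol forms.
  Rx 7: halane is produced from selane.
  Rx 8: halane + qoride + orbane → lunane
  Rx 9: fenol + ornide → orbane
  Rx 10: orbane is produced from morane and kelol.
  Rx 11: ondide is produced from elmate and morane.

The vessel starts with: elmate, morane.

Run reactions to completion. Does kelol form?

No

kelol would need sylol, orbane, and qoride (Rx 5), but qoride never forms.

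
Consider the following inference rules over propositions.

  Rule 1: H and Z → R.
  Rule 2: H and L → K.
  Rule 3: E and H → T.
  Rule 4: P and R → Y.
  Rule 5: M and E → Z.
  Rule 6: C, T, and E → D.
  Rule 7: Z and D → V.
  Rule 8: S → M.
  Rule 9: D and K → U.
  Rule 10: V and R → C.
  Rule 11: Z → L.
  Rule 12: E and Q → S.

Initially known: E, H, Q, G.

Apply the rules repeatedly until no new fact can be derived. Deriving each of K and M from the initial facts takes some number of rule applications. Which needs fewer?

M

M: From E and Q, Rule 12 gives S. S holds, so M follows (Rule 8). [2 rule applications]
K: E and Q hold, so S follows (Rule 12). S holds, so M follows (Rule 8). M and E hold, so Z follows (Rule 5). Z holds, so L follows (Rule 11). H and L hold, so K follows (Rule 2). [5 rule applications]
M needs fewer.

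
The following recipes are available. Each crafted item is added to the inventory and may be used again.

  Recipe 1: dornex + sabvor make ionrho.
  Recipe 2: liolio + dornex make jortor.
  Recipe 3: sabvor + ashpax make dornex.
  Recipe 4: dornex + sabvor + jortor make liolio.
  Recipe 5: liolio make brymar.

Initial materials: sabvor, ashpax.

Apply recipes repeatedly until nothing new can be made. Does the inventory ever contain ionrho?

Yes

sabvor + ashpax → dornex (Recipe 3).
dornex + sabvor → ionrho (Recipe 1).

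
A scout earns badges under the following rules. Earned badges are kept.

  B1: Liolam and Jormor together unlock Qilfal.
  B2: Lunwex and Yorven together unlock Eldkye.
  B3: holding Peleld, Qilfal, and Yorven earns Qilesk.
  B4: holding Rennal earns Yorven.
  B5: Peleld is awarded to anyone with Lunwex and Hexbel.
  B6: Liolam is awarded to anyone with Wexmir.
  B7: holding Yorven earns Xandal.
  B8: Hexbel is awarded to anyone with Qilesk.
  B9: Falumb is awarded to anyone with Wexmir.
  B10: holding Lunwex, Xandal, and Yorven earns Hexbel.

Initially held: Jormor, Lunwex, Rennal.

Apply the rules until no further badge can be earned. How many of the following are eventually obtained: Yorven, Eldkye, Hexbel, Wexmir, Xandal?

4

With Rennal, Yorven is earned (B4).
With Yorven, Xandal is earned (B7).
With Lunwex and Yorven, Eldkye is earned (B2).
With Lunwex, Xandal, and Yorven, Hexbel is earned (B10).
Yorven: reached.
Eldkye: reached.
Hexbel: reached.
No rule produces Wexmir, and it is not given.
Xandal: reached.
Reached: Yorven, Eldkye, Hexbel, and Xandal — 4 of the 5.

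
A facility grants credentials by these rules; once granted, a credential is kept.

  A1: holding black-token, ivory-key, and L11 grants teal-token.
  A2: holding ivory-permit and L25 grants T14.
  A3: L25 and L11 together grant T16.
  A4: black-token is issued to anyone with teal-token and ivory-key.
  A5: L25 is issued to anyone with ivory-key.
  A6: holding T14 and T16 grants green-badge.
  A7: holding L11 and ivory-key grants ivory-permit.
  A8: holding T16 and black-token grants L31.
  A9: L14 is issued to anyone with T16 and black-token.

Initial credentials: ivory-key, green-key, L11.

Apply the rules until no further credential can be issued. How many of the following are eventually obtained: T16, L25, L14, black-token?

Holding ivory-key grants L25 (A5).
Holding L25 and L11 grants T16 (A3).
T16: reached.
L25: reached.
L14 would need T16 and black-token (A9), but black-token is never granted.
black-token would need teal-token and ivory-key (A4), but teal-token is never granted.
Reached: T16 and L25 — 2 of the 4.

2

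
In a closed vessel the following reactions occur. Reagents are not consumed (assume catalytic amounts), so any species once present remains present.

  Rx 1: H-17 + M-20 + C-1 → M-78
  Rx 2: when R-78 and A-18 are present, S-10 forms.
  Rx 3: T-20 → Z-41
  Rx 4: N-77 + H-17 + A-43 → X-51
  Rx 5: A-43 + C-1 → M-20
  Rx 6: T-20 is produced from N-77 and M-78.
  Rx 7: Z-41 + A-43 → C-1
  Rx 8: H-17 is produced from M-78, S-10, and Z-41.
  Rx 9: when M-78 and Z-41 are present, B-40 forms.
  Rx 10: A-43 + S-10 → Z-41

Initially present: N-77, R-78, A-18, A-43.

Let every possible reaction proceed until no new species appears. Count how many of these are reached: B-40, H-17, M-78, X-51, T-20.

B-40 would need M-78 and Z-41 (Rx 9), but M-78 never forms.
H-17 would need M-78, S-10, and Z-41 (Rx 8), but M-78 never forms.
M-78 would need H-17, M-20, and C-1 (Rx 1), but H-17 never forms.
X-51 would need N-77, H-17, and A-43 (Rx 4), but H-17 never forms.
T-20 would need N-77 and M-78 (Rx 6), but M-78 never forms.
None of the 5 are reached.

0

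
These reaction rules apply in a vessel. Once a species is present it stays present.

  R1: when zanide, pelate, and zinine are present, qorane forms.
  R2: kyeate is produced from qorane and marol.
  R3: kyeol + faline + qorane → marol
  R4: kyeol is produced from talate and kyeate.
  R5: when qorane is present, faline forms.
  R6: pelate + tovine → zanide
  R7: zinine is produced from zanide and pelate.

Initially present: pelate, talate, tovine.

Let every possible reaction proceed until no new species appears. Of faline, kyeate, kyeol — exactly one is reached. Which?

pelate and tovine present → zanide forms (R6).
zanide and pelate present → zinine forms (R7).
zanide, pelate, and zinine present → qorane forms (R1).
qorane present → faline forms (R5).
kyeol would need talate and kyeate (R4), but kyeate never forms. kyeate would need qorane and marol (R2), but marol never forms.

faline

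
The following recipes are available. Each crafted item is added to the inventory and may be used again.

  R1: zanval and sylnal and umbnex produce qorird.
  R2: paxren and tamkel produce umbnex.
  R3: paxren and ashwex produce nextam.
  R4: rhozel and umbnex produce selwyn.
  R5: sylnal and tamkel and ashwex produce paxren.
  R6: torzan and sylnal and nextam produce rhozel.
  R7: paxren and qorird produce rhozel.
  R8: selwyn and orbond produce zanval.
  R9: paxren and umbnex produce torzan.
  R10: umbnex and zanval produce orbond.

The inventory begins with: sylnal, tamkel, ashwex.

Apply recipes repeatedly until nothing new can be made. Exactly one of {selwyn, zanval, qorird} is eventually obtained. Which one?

Using R5, sylnal, tamkel, and ashwex make paxren.
Using R2, paxren and tamkel make umbnex.
Using R3, paxren and ashwex make nextam.
Using R9, paxren and umbnex make torzan.
torzan and sylnal and nextam → rhozel (R6).
Using R4, rhozel and umbnex make selwyn.
qorird would need zanval, sylnal, and umbnex (R1), but zanval is never obtained. zanval would need selwyn and orbond (R8), but orbond is never obtained.

selwyn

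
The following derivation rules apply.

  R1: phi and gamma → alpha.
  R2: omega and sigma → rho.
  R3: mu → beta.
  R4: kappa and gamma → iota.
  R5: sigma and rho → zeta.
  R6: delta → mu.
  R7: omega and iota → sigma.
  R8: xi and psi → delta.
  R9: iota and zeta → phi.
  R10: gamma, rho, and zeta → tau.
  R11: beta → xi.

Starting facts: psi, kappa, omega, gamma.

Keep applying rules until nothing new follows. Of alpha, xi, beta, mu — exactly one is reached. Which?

alpha

kappa and gamma hold, so iota follows (R4).
From omega and iota, R7 gives sigma.
From omega and sigma, R2 gives rho.
sigma and rho hold, so zeta follows (R5).
iota and zeta hold, so phi follows (R9).
phi and gamma hold, so alpha follows (R1).
beta would need mu (R3), but mu is never established. mu would need delta (R6), but delta is never established. xi would need beta (R11), but beta is never established.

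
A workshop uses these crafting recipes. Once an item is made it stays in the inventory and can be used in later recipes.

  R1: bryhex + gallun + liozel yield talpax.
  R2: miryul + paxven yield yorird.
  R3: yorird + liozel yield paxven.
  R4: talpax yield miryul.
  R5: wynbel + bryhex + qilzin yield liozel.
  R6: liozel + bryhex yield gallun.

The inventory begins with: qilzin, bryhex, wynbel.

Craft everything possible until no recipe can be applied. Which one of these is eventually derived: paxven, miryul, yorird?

wynbel + bryhex + qilzin → liozel (R5).
Using R6, liozel and bryhex make gallun.
Using R1, bryhex, gallun, and liozel make talpax.
Using R4, talpax makes miryul.
yorird would need miryul and paxven (R2), but paxven is never obtained. paxven would need yorird and liozel (R3), but yorird is never obtained.

miryul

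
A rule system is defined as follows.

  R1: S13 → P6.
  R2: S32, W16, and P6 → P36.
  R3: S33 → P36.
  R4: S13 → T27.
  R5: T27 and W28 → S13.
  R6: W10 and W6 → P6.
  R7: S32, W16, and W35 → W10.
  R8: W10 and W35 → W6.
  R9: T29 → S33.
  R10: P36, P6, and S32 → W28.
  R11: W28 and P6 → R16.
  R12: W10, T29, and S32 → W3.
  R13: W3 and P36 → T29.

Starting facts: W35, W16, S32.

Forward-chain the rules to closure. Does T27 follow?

T27 would need S13 (R4), but S13 is never established.

No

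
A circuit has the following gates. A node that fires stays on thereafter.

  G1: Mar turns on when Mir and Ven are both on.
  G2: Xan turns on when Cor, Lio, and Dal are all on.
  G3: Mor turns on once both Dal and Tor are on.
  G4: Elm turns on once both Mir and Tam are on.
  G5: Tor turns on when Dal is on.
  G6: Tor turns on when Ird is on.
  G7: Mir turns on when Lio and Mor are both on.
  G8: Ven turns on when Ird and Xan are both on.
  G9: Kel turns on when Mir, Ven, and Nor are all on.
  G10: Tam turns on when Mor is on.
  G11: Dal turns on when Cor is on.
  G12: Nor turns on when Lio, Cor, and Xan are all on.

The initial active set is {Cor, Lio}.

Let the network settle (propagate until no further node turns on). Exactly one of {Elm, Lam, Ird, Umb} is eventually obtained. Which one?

Elm

G11: Cor on → Dal on.
G5: Dal on → Tor on.
Dal and Tor are on, so Mor turns on (G3).
Lio and Mor are on, so Mir turns on (G7).
G10: Mor on → Tam on.
G4: Mir and Tam on → Elm on.
No rule produces Umb, and it is not given. No rule produces Lam, and it is not given. No rule produces Ird, and it is not given.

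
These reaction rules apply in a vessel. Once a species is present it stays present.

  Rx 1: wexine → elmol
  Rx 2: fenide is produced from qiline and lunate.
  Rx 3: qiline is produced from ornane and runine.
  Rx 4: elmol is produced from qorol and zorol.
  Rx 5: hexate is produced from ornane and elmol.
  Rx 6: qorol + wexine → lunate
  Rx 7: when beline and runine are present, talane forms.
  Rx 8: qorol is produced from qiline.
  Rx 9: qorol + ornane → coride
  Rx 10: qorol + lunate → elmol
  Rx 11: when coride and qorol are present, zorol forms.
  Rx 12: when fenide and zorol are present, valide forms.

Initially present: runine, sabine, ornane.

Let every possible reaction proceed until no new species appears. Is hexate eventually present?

ornane and runine present → qiline forms (Rx 3).
qiline present → qorol forms (Rx 8).
qorol and ornane present → coride forms (Rx 9).
coride and qorol present → zorol forms (Rx 11).
qorol and zorol present → elmol forms (Rx 4).
ornane and elmol present → hexate forms (Rx 5).

Yes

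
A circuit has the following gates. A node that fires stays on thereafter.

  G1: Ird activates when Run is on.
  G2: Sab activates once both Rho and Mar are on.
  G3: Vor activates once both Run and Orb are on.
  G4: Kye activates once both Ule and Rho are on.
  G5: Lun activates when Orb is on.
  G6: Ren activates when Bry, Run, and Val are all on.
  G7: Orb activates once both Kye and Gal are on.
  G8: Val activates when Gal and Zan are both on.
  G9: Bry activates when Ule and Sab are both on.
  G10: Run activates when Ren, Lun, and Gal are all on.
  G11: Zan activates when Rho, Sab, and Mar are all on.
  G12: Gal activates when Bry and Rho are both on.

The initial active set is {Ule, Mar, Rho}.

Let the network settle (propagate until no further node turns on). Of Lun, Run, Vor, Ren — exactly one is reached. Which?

G2: Rho and Mar on → Sab on.
Ule and Rho are on, so Kye activates (G4).
Ule and Sab are on, so Bry activates (G9).
Bry and Rho are on, so Gal activates (G12).
Kye and Gal are on, so Orb activates (G7).
G5: Orb on → Lun on.
Ren would need Bry, Run, and Val (G6), but Run never turns on. Vor would need Run and Orb (G3), but Run never turns on. Run would need Ren, Lun, and Gal (G10), but Ren never turns on.

Lun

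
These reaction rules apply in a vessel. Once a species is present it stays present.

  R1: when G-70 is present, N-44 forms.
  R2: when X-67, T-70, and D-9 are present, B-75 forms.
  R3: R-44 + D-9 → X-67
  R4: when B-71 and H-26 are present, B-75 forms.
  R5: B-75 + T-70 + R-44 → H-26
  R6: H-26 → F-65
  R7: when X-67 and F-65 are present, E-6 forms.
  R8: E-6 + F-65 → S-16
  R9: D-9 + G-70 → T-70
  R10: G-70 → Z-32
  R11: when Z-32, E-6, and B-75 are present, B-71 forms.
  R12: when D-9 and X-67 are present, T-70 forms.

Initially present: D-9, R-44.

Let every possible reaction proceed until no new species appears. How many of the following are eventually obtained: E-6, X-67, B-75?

R-44 and D-9 present → X-67 forms (R3).
D-9 and X-67 present → T-70 forms (R12).
X-67, T-70, and D-9 present → B-75 forms (R2).
B-75, T-70, and R-44 present → H-26 forms (R5).
H-26 present → F-65 forms (R6).
X-67 and F-65 present → E-6 forms (R7).
E-6: reached.
X-67: reached.
B-75: reached.
All 3 are reached.

3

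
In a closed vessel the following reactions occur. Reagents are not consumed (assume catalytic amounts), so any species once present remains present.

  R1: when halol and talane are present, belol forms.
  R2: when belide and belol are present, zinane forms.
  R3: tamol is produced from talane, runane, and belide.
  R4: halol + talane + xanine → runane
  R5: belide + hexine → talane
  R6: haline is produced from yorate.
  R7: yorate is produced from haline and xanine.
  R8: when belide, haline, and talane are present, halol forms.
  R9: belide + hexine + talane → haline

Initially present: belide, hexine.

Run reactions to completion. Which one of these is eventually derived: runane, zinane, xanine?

belide and hexine present → talane forms (R5).
belide, hexine, and talane present → haline forms (R9).
belide, haline, and talane present → halol forms (R8).
halol and talane present → belol forms (R1).
belide and belol present → zinane forms (R2).
No rule produces xanine, and it is not given. runane would need halol, talane, and xanine (R4), but xanine never forms.

zinane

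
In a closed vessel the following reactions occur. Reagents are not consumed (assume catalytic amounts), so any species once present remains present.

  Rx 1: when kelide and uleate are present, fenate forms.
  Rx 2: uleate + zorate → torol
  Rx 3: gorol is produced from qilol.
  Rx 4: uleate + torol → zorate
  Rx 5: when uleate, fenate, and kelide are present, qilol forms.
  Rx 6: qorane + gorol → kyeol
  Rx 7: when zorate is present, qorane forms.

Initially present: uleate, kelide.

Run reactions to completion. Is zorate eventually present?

No

zorate would need uleate and torol (Rx 4), but torol never forms.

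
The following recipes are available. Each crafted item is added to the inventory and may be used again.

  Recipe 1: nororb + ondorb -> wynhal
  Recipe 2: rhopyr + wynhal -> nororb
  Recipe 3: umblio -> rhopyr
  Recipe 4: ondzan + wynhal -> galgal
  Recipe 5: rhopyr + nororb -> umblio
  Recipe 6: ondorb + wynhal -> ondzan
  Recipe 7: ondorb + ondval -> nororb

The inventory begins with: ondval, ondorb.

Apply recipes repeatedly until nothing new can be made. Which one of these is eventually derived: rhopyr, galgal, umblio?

galgal

Using Recipe 7, ondorb and ondval make nororb.
nororb + ondorb -> wynhal (Recipe 1).
ondorb + wynhal -> ondzan (Recipe 6).
Using Recipe 4, ondzan and wynhal make galgal.
rhopyr would need umblio (Recipe 3), but umblio is never obtained. umblio would need rhopyr and nororb (Recipe 5), but rhopyr is never obtained.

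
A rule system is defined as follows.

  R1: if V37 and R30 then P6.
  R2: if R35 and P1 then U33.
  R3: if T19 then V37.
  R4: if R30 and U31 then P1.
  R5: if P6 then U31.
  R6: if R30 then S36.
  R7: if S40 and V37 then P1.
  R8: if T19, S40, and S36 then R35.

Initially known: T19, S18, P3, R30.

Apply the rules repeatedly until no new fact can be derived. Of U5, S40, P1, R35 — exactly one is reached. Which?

From T19, R3 gives V37.
V37 and R30 hold, so P6 follows (R1).
P6 holds, so U31 follows (R5).
From R30 and U31, R4 gives P1.
No rule produces U5, and it is not given. No rule produces S40, and it is not given. R35 would need T19, S40, and S36 (R8), but S40 is never established.

P1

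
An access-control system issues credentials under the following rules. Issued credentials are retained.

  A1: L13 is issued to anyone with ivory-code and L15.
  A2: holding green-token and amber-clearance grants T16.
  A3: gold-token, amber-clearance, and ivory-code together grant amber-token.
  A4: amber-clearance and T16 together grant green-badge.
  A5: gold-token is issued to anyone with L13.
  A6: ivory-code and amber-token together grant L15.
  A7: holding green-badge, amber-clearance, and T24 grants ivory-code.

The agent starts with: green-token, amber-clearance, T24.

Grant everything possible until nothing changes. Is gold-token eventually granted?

No

gold-token would need L13 (A5), but L13 is never granted.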